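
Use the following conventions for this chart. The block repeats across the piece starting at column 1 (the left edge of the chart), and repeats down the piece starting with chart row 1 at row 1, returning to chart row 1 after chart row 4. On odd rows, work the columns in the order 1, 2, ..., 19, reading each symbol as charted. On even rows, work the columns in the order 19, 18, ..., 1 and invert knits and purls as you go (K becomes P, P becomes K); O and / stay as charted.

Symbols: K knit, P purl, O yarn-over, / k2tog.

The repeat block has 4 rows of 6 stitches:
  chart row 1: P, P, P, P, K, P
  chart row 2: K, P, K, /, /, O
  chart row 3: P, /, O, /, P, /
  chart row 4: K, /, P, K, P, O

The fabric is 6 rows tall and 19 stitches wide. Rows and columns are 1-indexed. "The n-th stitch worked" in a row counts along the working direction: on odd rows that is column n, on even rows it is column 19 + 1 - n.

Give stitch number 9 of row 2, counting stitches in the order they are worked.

Result:
/

Derivation:
For row 2: chart row = ((2-1) mod 4) + 1 = 2; this is a WS (even) row.
Chart row 2 tiled across columns 1-19: K P K / / O K P K / / O K P K / / O K
WS: work from column 19 back to column 1 (reverse the tiled row), swapping K<->P (O and / unchanged).
Row 2 as worked: P O / / P K P O / / P K P O / / P K P
Stitch 9 in working order -> /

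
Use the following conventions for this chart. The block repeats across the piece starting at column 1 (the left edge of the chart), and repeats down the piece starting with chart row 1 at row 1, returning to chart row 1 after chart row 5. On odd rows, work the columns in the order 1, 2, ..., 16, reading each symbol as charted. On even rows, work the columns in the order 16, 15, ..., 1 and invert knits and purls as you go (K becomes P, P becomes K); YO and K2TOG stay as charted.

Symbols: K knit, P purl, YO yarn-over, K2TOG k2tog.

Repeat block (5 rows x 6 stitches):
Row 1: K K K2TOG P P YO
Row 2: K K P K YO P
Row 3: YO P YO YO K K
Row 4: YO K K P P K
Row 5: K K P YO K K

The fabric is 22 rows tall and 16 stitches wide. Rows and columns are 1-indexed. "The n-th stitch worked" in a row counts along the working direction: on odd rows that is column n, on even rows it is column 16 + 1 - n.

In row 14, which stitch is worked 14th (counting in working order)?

== STITCH ==
P

Derivation:
For row 14: chart row = ((14-1) mod 5) + 1 = 4; this is a WS (even) row.
Chart row 4 tiled across columns 1-16: YO K K P P K YO K K P P K YO K K P
WS: work from column 16 back to column 1 (reverse the tiled row), swapping K<->P (YO and K2TOG unchanged).
Row 14 as worked: K P P YO P K K P P YO P K K P P YO
Counting 14 along the worked row gives P.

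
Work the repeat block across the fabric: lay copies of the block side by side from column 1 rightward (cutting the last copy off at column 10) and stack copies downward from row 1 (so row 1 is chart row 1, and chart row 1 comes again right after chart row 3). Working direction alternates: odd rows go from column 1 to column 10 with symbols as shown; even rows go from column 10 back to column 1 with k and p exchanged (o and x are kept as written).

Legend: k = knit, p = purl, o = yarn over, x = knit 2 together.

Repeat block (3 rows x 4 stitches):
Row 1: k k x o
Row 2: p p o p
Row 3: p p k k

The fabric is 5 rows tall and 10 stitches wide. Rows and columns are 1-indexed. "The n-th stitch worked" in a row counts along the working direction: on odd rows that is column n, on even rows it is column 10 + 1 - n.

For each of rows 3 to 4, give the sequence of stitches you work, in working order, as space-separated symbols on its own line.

Row 3: chart row 3, RS - tile across columns 1-10 and work as-is.
Row 4: chart row 1, WS - tiled (columns 1-10): k k x o k k x o k k; work from column 10 back to 1 with k<->p swapped.

Result:
p p k k p p k k p p
p p o x p p o x p p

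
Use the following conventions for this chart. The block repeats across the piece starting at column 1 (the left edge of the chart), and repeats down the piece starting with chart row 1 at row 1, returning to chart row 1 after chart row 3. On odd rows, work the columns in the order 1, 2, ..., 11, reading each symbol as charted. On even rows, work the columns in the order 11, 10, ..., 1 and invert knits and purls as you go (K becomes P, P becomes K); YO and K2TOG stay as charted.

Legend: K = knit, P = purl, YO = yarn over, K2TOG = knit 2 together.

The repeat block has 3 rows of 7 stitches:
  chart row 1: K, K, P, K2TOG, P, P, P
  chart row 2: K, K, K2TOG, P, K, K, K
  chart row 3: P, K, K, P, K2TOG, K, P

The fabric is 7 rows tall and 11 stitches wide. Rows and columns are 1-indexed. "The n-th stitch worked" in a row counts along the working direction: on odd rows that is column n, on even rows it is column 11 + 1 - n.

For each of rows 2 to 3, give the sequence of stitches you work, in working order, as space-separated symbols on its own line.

Result:
K K2TOG P P P P P K K2TOG P P
P K K P K2TOG K P P K K P

Derivation:
Row 2: chart row 2, WS - tiled (columns 1-11): K K K2TOG P K K K K K K2TOG P; work from column 11 back to 1 with K<->P swapped.
Row 3: chart row 3, RS - tile across columns 1-11 and work as-is.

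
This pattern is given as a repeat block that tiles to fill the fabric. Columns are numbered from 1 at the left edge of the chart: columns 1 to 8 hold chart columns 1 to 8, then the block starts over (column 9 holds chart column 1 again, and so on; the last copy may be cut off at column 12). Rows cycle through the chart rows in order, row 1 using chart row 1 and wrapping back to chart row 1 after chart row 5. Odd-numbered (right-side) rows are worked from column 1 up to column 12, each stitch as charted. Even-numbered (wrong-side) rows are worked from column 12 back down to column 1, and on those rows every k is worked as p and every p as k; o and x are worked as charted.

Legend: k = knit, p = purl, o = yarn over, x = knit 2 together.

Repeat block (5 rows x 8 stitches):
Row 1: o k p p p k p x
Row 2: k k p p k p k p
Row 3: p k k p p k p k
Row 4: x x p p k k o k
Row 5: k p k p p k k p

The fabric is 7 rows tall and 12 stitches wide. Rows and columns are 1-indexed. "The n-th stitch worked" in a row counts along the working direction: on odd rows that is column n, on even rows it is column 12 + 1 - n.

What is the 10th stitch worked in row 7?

Stitch:
k

Derivation:
Row 7: (7-1) mod 5 = 1, so use chart row 2. Odd row -> RS.
Chart row 2 tiled across columns 1-12: k k p p k p k p k k p p
RS row: no reversal, no swap; stitch n worked = column n.
The 10th stitch worked is k.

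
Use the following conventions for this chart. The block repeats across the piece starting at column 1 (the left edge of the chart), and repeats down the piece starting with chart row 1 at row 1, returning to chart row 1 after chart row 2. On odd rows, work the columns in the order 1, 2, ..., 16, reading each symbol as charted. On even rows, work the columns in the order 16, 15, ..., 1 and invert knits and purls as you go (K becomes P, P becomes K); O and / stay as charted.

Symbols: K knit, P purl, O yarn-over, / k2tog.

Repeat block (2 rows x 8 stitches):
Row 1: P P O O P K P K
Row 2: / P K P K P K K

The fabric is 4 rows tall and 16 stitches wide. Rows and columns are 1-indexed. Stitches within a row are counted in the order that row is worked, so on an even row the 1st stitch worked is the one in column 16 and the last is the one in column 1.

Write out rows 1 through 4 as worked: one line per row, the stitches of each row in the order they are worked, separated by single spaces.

Rows as worked:
P P O O P K P K P P O O P K P K
P P K P K P K / P P K P K P K /
P P O O P K P K P P O O P K P K
P P K P K P K / P P K P K P K /

Derivation:
Row 1: chart row 1, RS - tile across columns 1-16 and work as-is.
Row 2: chart row 2, WS - tiled (columns 1-16): / P K P K P K K / P K P K P K K; work from column 16 back to 1 with K<->P swapped.
Row 3: chart row 1, RS - tile across columns 1-16 and work as-is.
Row 4: chart row 2, WS - tiled (columns 1-16): / P K P K P K K / P K P K P K K; work from column 16 back to 1 with K<->P swapped.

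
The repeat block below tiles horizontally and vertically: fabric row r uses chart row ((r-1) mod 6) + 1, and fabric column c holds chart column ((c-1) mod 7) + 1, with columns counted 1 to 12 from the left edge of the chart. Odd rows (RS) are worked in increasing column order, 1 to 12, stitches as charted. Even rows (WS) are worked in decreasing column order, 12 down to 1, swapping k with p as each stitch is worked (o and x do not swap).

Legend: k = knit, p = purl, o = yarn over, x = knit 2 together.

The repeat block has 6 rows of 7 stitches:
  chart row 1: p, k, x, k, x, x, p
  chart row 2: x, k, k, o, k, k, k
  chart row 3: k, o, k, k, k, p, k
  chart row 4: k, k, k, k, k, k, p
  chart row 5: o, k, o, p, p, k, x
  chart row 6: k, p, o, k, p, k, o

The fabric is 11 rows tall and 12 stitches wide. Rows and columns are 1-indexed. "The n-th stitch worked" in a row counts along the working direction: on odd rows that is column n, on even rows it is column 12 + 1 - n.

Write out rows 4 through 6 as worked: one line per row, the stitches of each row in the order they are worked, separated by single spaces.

Row 4: chart row 4, WS - tiled (columns 1-12): k k k k k k p k k k k k; work from column 12 back to 1 with k<->p swapped.
Row 5: chart row 5, RS - tile across columns 1-12 and work as-is.
Row 6: chart row 6, WS - tiled (columns 1-12): k p o k p k o k p o k p; work from column 12 back to 1 with k<->p swapped.

Result:
p p p p p k p p p p p p
o k o p p k x o k o p p
k p o k p o p k p o k p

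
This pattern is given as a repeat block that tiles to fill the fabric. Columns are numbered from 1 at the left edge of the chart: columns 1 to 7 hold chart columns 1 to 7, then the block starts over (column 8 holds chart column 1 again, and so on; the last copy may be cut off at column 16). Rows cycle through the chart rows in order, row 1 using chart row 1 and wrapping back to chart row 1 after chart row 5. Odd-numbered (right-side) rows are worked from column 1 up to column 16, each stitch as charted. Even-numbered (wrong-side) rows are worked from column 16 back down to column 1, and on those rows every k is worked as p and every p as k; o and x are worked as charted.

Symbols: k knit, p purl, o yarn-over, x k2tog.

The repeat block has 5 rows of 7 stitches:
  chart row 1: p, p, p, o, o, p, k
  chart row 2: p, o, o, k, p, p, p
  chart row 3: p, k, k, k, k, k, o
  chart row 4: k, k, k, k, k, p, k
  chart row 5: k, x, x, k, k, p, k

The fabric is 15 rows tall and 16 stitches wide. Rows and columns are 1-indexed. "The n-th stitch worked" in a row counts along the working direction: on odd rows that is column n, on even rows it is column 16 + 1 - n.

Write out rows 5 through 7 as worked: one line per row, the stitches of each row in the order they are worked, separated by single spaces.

Result:
k x x k k p k k x x k k p k k x
k k p k o o k k k p k o o k k k
p o o k p p p p o o k p p p p o

Derivation:
Row 5: chart row 5, RS - tile across columns 1-16 and work as-is.
Row 6: chart row 1, WS - tiled (columns 1-16): p p p o o p k p p p o o p k p p; work from column 16 back to 1 with k<->p swapped.
Row 7: chart row 2, RS - tile across columns 1-16 and work as-is.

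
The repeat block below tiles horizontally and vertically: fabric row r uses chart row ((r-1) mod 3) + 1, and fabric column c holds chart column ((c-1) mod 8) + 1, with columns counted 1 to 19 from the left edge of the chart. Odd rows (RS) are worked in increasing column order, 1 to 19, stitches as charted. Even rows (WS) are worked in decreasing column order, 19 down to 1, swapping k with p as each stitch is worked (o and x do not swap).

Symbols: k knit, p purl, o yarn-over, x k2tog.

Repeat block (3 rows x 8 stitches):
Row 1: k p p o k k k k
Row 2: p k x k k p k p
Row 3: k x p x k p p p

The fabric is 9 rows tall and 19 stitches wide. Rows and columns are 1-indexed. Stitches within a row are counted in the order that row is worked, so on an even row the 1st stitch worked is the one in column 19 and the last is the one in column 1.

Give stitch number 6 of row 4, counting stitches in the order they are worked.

Stitch:
p

Derivation:
Row 4: (4-1) mod 3 = 0, so use chart row 1. Even row -> WS.
Chart row 1 tiled across columns 1-19: k p p o k k k k k p p o k k k k k p p
WS: work from column 19 back to column 1 (reverse the tiled row), swapping k<->p (o and x unchanged).
Row 4 as worked: k k p p p p p o k k p p p p p o k k p
Counting 6 along the worked row gives p.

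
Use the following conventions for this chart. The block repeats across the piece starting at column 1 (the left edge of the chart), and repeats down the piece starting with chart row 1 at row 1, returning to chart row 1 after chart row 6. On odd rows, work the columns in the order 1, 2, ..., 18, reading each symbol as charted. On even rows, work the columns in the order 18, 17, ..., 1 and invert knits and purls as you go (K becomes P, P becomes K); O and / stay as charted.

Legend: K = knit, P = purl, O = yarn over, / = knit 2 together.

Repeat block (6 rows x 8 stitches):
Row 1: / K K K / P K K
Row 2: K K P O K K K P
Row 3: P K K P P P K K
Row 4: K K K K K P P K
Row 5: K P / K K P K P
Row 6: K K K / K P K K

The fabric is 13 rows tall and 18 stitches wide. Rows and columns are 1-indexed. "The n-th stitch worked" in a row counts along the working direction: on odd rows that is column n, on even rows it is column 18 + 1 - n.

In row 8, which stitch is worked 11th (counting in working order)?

Result:
K

Derivation:
For row 8: chart row = ((8-1) mod 6) + 1 = 2; this is a WS (even) row.
Chart row 2 tiled across columns 1-18: K K P O K K K P K K P O K K K P K K
WS row: flip the tiled sequence (start at column 18) and apply K<->P; O and / stay.
Row 8 as worked: P P K P P P O K P P K P P P O K P P
The 11th stitch worked is K.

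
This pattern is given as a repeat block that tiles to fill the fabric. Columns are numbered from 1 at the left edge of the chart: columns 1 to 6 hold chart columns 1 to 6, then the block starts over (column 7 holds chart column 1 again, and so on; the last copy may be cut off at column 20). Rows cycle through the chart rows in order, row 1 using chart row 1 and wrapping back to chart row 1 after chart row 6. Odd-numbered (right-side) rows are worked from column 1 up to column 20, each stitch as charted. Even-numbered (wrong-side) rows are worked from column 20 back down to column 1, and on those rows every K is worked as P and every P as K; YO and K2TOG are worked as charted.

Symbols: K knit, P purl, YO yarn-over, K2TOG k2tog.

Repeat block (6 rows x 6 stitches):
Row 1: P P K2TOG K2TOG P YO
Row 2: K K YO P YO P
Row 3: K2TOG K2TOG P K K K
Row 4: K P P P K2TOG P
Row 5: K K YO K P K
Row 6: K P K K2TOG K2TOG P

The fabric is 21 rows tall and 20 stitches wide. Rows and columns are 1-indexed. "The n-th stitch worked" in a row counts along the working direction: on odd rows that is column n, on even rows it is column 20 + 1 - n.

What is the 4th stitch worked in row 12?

For row 12: chart row = ((12-1) mod 6) + 1 = 6; this is a WS (even) row.
Chart row 6 tiled across columns 1-20: K P K K2TOG K2TOG P K P K K2TOG K2TOG P K P K K2TOG K2TOG P K P
Wrong side: read the tiled row from column 20 down to 1 and exchange K with P (leave YO, K2TOG).
Row 12 as worked: K P K K2TOG K2TOG P K P K K2TOG K2TOG P K P K K2TOG K2TOG P K P
Counting 4 along the worked row gives K2TOG.

Result:
K2TOG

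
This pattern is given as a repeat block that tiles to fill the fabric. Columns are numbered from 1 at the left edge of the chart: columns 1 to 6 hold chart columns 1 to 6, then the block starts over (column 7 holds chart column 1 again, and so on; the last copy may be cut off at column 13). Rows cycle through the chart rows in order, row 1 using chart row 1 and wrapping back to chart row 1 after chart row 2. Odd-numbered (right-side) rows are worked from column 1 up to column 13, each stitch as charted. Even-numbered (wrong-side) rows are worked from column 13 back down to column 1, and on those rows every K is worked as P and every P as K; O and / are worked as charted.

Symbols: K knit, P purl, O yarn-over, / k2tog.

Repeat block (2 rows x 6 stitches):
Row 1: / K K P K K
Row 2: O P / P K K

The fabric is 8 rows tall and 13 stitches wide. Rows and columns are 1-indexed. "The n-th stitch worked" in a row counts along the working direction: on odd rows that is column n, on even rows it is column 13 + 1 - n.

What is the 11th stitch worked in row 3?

Result:
K

Derivation:
Row 3 uses chart row ((3-1) mod 2)+1 = 1. Row 3 is odd, so RS.
Chart row 1 tiled across columns 1-13: / K K P K K / K K P K K /
RS: work column 1 to column 13, symbols as charted — the tiled row is the row as worked.
Stitch 11 in working order -> K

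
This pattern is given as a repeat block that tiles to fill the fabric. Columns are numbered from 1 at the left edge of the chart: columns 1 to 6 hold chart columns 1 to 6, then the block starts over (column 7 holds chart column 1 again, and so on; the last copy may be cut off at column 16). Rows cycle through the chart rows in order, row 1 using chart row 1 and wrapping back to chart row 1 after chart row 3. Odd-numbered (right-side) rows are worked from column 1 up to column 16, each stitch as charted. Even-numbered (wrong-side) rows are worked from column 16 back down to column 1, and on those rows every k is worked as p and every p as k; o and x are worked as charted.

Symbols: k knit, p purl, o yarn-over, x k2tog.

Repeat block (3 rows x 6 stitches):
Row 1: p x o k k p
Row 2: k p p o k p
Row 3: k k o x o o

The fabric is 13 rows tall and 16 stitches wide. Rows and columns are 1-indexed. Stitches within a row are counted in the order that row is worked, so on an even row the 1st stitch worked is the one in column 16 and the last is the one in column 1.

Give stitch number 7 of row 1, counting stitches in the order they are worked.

== STITCH ==
p

Derivation:
Row 1: (1-1) mod 3 = 0, so use chart row 1. Odd row -> RS.
Chart row 1 tiled across columns 1-16: p x o k k p p x o k k p p x o k
Right side: take the tiled row as-is (worked left to right from column 1).
The 7th stitch worked is p.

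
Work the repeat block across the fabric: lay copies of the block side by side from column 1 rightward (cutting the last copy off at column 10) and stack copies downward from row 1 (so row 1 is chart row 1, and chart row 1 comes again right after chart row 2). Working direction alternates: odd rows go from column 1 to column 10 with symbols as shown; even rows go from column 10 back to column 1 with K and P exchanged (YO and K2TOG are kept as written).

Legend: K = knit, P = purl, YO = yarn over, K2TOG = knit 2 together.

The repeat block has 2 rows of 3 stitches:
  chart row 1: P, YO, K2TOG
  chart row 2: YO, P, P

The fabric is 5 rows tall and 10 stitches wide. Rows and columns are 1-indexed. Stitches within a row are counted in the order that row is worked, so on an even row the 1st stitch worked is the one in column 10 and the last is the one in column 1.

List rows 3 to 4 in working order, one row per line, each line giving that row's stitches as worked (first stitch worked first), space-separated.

Row 3: chart row 1, RS - tile across columns 1-10 and work as-is.
Row 4: chart row 2, WS - tiled (columns 1-10): YO P P YO P P YO P P YO; work from column 10 back to 1 with K<->P swapped.

Rows as worked:
P YO K2TOG P YO K2TOG P YO K2TOG P
YO K K YO K K YO K K YO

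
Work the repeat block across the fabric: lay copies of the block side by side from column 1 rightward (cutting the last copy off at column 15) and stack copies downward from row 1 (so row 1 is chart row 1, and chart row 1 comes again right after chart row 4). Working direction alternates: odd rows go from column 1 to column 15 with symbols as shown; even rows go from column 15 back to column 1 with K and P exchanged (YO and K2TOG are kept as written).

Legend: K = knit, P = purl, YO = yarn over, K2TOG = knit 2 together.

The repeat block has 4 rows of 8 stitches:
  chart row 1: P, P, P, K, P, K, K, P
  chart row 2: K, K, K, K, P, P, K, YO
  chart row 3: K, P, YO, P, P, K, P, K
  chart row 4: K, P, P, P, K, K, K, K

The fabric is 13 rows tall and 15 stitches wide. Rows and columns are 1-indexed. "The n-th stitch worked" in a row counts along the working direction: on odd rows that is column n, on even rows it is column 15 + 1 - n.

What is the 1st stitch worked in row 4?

== STITCH ==
P

Derivation:
For row 4: chart row = ((4-1) mod 4) + 1 = 4; this is a WS (even) row.
Chart row 4 tiled across columns 1-15: K P P P K K K K K P P P K K K
WS row: flip the tiled sequence (start at column 15) and apply K<->P; YO and K2TOG stay.
Row 4 as worked: P P P K K K P P P P P K K K P
The 1st stitch worked is P.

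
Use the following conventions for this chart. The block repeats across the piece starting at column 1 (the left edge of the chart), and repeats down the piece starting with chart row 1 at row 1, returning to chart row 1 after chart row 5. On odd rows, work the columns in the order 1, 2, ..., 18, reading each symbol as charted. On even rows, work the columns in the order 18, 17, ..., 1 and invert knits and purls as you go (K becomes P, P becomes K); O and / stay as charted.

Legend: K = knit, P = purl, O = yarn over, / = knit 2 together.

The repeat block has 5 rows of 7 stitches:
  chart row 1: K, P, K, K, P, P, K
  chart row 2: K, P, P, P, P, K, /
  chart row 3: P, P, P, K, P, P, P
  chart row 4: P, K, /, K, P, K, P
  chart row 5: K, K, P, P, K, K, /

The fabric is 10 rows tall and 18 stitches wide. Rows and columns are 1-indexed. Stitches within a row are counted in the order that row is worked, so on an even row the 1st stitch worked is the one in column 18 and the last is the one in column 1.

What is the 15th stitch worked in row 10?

Result:
K

Derivation:
For row 10: chart row = ((10-1) mod 5) + 1 = 5; this is a WS (even) row.
Chart row 5 tiled across columns 1-18: K K P P K K / K K P P K K / K K P P
WS row: flip the tiled sequence (start at column 18) and apply K<->P; O and / stay.
Row 10 as worked: K K P P / P P K K P P / P P K K P P
Counting 15 along the worked row gives K.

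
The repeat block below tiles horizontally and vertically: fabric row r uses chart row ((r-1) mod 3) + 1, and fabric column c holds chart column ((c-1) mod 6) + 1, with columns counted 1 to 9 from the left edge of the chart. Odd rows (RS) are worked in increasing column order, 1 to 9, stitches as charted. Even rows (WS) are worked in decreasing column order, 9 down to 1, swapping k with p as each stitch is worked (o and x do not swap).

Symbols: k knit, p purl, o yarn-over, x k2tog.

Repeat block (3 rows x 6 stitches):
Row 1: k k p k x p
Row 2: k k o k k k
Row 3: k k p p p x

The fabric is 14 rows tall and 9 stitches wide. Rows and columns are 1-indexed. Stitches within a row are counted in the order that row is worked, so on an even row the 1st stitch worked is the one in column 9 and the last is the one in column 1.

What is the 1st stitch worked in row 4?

Stitch:
k

Derivation:
For row 4: chart row = ((4-1) mod 3) + 1 = 1; this is a WS (even) row.
Chart row 1 tiled across columns 1-9: k k p k x p k k p
Wrong side: read the tiled row from column 9 down to 1 and exchange k with p (leave o, x).
Row 4 as worked: k p p k x p k p p
Stitch 1 in working order -> k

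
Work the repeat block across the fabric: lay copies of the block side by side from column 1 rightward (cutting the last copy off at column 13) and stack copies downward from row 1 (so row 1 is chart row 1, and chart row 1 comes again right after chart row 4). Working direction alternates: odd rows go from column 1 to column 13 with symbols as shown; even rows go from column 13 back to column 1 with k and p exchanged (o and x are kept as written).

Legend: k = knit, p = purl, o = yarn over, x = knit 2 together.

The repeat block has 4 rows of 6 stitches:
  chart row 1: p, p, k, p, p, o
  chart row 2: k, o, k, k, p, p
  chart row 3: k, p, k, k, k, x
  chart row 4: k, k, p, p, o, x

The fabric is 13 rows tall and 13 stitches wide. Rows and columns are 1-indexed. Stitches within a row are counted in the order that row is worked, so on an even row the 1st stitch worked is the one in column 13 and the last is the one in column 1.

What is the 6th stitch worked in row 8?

Row 8 uses chart row ((8-1) mod 4)+1 = 4. Row 8 is even, so WS.
Chart row 4 tiled across columns 1-13: k k p p o x k k p p o x k
Wrong side: read the tiled row from column 13 down to 1 and exchange k with p (leave o, x).
Row 8 as worked: p x o k k p p x o k k p p
The 6th stitch worked is p.

== STITCH ==
p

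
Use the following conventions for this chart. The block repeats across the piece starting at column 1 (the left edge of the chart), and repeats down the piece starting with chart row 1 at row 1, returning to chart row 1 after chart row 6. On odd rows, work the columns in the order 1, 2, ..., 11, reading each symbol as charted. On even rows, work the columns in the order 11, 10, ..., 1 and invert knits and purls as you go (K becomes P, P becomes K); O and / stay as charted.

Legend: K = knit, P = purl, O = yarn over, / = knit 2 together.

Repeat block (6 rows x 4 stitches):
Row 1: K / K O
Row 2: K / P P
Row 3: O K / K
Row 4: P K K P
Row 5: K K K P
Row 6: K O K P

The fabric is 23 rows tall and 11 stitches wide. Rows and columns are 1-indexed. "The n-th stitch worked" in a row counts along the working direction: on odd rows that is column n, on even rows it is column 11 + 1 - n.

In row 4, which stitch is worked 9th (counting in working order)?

Row 4 uses chart row ((4-1) mod 6)+1 = 4. Row 4 is even, so WS.
Chart row 4 tiled across columns 1-11: P K K P P K K P P K K
WS row: flip the tiled sequence (start at column 11) and apply K<->P; O and / stay.
Row 4 as worked: P P K K P P K K P P K
Stitch 9 in working order -> P

== STITCH ==
P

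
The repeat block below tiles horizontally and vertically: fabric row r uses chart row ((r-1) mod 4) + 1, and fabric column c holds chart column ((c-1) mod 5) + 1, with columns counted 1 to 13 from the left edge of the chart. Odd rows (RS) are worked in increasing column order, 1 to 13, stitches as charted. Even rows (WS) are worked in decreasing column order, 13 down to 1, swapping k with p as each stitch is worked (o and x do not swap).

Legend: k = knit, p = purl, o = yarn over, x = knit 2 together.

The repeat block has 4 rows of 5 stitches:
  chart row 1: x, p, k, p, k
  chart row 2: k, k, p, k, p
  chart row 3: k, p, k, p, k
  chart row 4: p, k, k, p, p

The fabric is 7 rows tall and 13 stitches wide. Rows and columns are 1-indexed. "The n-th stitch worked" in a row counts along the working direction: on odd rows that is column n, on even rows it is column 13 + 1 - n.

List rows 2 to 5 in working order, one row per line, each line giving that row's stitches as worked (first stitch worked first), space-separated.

Rows as worked:
k p p k p k p p k p k p p
k p k p k k p k p k k p k
p p k k k p p k k k p p k
x p k p k x p k p k x p k

Derivation:
Row 2: chart row 2, WS - tiled (columns 1-13): k k p k p k k p k p k k p; work from column 13 back to 1 with k<->p swapped.
Row 3: chart row 3, RS - tile across columns 1-13 and work as-is.
Row 4: chart row 4, WS - tiled (columns 1-13): p k k p p p k k p p p k k; work from column 13 back to 1 with k<->p swapped.
Row 5: chart row 1, RS - tile across columns 1-13 and work as-is.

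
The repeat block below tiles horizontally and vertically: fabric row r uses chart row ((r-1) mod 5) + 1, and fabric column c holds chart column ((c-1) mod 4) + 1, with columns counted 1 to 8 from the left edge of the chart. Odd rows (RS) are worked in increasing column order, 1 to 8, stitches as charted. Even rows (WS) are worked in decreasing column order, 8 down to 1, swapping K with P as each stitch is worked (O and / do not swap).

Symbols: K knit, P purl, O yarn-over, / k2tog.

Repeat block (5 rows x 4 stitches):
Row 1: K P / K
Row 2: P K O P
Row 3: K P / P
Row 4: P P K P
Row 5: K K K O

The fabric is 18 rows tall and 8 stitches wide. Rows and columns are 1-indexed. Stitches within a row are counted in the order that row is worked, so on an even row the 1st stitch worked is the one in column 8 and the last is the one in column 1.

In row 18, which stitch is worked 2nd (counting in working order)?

Result:
/

Derivation:
Row 18: (18-1) mod 5 = 2, so use chart row 3. Even row -> WS.
Chart row 3 tiled across columns 1-8: K P / P K P / P
WS row: flip the tiled sequence (start at column 8) and apply K<->P; O and / stay.
Row 18 as worked: K / K P K / K P
Counting 2 along the worked row gives /.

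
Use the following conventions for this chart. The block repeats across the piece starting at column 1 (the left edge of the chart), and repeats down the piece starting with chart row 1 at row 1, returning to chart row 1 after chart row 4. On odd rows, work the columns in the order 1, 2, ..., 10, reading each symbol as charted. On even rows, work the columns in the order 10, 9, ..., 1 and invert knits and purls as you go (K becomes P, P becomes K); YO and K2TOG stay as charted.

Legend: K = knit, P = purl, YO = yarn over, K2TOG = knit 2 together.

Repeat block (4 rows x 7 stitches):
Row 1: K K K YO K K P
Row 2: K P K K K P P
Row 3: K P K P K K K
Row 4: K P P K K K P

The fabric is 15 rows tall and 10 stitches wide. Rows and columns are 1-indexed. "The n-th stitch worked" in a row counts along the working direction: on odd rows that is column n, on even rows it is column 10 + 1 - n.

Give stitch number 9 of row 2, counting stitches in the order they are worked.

== STITCH ==
K

Derivation:
Row 2: (2-1) mod 4 = 1, so use chart row 2. Even row -> WS.
Chart row 2 tiled across columns 1-10: K P K K K P P K P K
WS row: flip the tiled sequence (start at column 10) and apply K<->P; YO and K2TOG stay.
Row 2 as worked: P K P K K P P P K P
The 9th stitch worked is K.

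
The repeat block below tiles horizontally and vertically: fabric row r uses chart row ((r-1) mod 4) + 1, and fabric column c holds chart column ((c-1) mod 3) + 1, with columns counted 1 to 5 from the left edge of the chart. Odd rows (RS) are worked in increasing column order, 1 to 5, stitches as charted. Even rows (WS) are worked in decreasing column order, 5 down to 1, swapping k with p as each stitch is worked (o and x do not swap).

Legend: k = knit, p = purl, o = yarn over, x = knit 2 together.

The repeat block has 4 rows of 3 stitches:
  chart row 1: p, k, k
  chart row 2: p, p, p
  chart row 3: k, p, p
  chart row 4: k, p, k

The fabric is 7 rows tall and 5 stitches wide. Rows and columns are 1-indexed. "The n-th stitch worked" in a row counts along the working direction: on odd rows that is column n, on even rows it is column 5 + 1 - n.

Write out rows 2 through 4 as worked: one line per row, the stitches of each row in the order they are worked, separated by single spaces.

Row 2: chart row 2, WS - tiled (columns 1-5): p p p p p; work from column 5 back to 1 with k<->p swapped.
Row 3: chart row 3, RS - tile across columns 1-5 and work as-is.
Row 4: chart row 4, WS - tiled (columns 1-5): k p k k p; work from column 5 back to 1 with k<->p swapped.

Result:
k k k k k
k p p k p
k p p k p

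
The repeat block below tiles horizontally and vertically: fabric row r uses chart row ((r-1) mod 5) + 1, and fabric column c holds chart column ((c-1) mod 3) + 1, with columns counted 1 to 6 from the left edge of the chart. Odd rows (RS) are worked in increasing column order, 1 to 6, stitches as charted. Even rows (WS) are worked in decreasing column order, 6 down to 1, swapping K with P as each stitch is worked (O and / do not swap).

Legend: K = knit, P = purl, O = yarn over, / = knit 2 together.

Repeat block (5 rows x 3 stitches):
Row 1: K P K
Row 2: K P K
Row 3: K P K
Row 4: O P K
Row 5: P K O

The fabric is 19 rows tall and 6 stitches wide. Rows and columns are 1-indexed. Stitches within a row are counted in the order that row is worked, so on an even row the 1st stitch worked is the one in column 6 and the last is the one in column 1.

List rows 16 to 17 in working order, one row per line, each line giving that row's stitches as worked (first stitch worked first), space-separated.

Rows as worked:
P K P P K P
K P K K P K

Derivation:
Row 16: chart row 1, WS - tiled (columns 1-6): K P K K P K; work from column 6 back to 1 with K<->P swapped.
Row 17: chart row 2, RS - tile across columns 1-6 and work as-is.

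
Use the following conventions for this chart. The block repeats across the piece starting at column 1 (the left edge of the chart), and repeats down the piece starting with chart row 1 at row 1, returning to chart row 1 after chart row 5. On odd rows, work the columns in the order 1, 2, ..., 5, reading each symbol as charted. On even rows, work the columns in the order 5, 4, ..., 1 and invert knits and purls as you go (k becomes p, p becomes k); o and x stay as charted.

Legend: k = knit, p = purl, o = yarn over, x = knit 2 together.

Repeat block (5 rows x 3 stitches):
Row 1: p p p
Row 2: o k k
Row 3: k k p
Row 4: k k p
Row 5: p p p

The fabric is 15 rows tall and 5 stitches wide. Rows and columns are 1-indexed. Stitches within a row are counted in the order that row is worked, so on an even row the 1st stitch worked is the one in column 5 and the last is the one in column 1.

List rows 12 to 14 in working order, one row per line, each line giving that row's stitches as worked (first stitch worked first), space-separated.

Rows as worked:
p o p p o
k k p k k
p p k p p

Derivation:
Row 12: chart row 2, WS - tiled (columns 1-5): o k k o k; work from column 5 back to 1 with k<->p swapped.
Row 13: chart row 3, RS - tile across columns 1-5 and work as-is.
Row 14: chart row 4, WS - tiled (columns 1-5): k k p k k; work from column 5 back to 1 with k<->p swapped.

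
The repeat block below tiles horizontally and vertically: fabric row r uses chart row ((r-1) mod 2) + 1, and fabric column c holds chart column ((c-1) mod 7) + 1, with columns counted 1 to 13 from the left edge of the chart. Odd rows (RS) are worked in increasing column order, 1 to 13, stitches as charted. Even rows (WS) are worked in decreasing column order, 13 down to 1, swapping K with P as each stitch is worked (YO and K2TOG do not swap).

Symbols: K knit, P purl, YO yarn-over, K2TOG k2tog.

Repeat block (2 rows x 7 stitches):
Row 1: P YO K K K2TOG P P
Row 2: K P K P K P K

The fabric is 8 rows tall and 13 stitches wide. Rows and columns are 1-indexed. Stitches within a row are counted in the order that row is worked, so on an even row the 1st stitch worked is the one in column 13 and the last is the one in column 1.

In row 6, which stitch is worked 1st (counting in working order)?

Stitch:
K

Derivation:
Row 6: (6-1) mod 2 = 1, so use chart row 2. Even row -> WS.
Chart row 2 tiled across columns 1-13: K P K P K P K K P K P K P
WS row: flip the tiled sequence (start at column 13) and apply K<->P; YO and K2TOG stay.
Row 6 as worked: K P K P K P P K P K P K P
Stitch 1 in working order -> K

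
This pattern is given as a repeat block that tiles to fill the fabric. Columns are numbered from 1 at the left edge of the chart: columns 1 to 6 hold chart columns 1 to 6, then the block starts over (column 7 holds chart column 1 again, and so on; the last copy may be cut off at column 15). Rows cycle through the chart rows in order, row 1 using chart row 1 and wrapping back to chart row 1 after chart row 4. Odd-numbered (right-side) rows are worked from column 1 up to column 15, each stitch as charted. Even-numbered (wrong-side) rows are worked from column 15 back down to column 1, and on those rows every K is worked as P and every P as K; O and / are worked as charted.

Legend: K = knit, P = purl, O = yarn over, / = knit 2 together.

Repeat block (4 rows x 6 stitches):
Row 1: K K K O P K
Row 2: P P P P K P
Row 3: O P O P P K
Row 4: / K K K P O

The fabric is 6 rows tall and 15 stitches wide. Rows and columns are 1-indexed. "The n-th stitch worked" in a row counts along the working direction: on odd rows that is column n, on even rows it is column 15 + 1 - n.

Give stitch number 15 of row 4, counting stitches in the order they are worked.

== STITCH ==
/

Derivation:
For row 4: chart row = ((4-1) mod 4) + 1 = 4; this is a WS (even) row.
Chart row 4 tiled across columns 1-15: / K K K P O / K K K P O / K K
WS row: flip the tiled sequence (start at column 15) and apply K<->P; O and / stay.
Row 4 as worked: P P / O K P P P / O K P P P /
Counting 15 along the worked row gives /.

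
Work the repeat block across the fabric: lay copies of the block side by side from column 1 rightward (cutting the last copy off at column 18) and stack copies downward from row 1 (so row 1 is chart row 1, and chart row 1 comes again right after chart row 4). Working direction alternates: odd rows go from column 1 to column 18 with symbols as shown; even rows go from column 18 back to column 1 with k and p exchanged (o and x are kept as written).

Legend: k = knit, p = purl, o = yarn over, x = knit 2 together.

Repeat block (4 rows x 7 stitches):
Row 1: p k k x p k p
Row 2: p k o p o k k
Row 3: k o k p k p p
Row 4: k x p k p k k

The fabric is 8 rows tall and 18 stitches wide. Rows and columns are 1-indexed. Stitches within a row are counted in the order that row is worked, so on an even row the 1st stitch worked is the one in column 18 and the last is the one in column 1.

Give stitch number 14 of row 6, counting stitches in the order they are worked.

Row 6 uses chart row ((6-1) mod 4)+1 = 2. Row 6 is even, so WS.
Chart row 2 tiled across columns 1-18: p k o p o k k p k o p o k k p k o p
WS: work from column 18 back to column 1 (reverse the tiled row), swapping k<->p (o and x unchanged).
Row 6 as worked: k o p k p p o k o p k p p o k o p k
Counting 14 along the worked row gives o.

Result:
o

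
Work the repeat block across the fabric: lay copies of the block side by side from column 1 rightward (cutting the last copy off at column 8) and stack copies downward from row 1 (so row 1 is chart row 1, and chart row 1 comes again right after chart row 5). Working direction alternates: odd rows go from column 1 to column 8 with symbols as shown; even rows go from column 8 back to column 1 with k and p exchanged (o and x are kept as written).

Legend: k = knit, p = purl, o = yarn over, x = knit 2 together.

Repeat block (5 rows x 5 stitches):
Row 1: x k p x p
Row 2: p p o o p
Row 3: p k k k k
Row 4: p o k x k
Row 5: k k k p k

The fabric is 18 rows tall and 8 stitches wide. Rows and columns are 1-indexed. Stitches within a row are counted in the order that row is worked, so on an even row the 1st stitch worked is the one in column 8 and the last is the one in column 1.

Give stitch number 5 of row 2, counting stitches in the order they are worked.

For row 2: chart row = ((2-1) mod 5) + 1 = 2; this is a WS (even) row.
Chart row 2 tiled across columns 1-8: p p o o p p p o
WS row: flip the tiled sequence (start at column 8) and apply k<->p; o and x stay.
Row 2 as worked: o k k k o o k k
The 5th stitch worked is o.

== STITCH ==
o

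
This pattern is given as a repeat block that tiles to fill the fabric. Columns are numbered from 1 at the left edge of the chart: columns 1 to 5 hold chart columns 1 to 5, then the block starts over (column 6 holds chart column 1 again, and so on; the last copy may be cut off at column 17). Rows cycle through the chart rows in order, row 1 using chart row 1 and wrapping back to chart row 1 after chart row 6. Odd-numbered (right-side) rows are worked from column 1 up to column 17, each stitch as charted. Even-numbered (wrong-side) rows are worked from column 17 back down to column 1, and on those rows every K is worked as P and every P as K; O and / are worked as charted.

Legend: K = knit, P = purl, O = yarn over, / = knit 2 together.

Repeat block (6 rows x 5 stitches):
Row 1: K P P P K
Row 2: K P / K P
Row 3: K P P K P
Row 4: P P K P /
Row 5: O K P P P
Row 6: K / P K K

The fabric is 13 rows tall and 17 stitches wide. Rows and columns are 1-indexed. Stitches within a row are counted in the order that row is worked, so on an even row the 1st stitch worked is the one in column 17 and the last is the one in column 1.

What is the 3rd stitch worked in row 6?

Row 6 uses chart row ((6-1) mod 6)+1 = 6. Row 6 is even, so WS.
Chart row 6 tiled across columns 1-17: K / P K K K / P K K K / P K K K /
WS: work from column 17 back to column 1 (reverse the tiled row), swapping K<->P (O and / unchanged).
Row 6 as worked: / P P P K / P P P K / P P P K / P
The 3rd stitch worked is P.

Stitch:
P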